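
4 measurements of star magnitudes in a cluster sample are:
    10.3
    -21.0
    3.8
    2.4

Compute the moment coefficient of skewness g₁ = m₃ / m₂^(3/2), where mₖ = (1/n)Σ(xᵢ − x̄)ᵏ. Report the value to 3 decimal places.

x̄ = (10.3 - 21.0 + 3.8 + 2.4) / 4 = -1.1250
deviations (xᵢ − x̄): 11.4250, -19.8750, 4.9250, 3.5250
Σ(xᵢ − x̄)² = 562.2275 ⇒ m₂ = 562.2275/4 = 140.55688
Σ(xᵢ − x̄)³ = -6196.3639 ⇒ m₃ = -6196.3639/4 = -1549.09097
m₂^(3/2) = 140.55688^(1.5) = 1666.39571
g₁ = m₃ / m₂^(3/2) = -1549.09097 / 1666.39571 ≈ -0.930

-0.930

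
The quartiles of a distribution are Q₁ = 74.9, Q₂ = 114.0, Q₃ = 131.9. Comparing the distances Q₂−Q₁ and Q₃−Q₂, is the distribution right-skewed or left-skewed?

Q₂ − Q₁ = 39.1;  Q₃ − Q₂ = 17.9
Q₂ − Q₁ > Q₃ − Q₂ ⇒ the lower half is more spread out ⇒ left-skewed.

left-skewed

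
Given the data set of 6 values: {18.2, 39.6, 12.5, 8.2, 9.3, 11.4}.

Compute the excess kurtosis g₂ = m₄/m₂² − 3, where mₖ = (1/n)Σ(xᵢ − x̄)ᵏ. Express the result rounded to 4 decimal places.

0.5788

x̄ = 16.5333
Σ(xᵢ − x̄)² = 699.2333 ⇒ m₂ = 116.53889
Σ(xᵢ − x̄)⁴ = 291626.4345 ⇒ m₄ = 48604.40575
m₂² = 13581.31262
g₂ = m₄/m₂² − 3 = 3.57877 − 3 ≈ 0.5788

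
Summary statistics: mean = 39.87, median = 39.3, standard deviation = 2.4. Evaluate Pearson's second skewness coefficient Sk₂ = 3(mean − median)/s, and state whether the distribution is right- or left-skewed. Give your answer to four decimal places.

Sk₂ = 3(39.87 − 39.3) / 2.4 = 3 × 0.5700 / 2.4
    = 1.7100 / 2.4 ≈ 0.7125
Sk₂ > 0 ⇒ mean > median ⇒ right-skewed (positive skew).

0.7125, right-skewed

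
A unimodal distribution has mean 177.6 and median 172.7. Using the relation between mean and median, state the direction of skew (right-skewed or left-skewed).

mean − median = 177.6 − 172.7 = 4.9
mean > median ⇒ the longer tail is on the right ⇒ right-skewed (positively skewed).

right-skewed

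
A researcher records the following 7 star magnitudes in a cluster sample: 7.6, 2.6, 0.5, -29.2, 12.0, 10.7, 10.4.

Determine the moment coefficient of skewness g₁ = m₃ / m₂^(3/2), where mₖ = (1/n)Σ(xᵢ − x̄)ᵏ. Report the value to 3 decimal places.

-1.685

x̄ = (7.6 + 2.6 + 0.5 - 29.2 + 12.0 + 10.7 + 10.4) / 7 = 2.0857
deviations (xᵢ − x̄): 5.5143, 0.5143, -1.5857, -31.2857, 9.9143, 8.6143, 8.3143
Σ(xᵢ − x̄)² = 1253.6086 ⇒ m₂ = 1253.6086/7 = 179.08694
Σ(xᵢ − x̄)³ = -28270.0249 ⇒ m₃ = -28270.0249/7 = -4038.57499
m₂^(3/2) = 179.08694^(1.5) = 2396.60173
g₁ = m₃ / m₂^(3/2) = -4038.57499 / 2396.60173 ≈ -1.685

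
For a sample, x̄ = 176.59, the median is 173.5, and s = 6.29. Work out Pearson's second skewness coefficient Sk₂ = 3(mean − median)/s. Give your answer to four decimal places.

1.4738

Sk₂ = 3(176.59 − 173.5) / 6.29 = 3 × 3.0900 / 6.29
    = 9.2700 / 6.29 ≈ 1.4738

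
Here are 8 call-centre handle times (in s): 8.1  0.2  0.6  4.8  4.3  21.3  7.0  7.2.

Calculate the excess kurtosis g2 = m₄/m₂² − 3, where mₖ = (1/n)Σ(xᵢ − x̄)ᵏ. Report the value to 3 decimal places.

1.215

x̄ = 6.6875
Σ(xᵢ − x̄)² = 304.2888 ⇒ m₂ = 38.03609
Σ(xᵢ − x̄)⁴ = 48786.8765 ⇒ m₄ = 6098.35957
m₂² = 1446.74443
g2 = m₄/m₂² − 3 = 4.21523 − 3 ≈ 1.215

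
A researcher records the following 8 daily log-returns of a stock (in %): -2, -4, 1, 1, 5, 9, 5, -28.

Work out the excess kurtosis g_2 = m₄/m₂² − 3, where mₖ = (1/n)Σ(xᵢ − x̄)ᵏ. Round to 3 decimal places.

1.775

x̄ = -1.6250
Σ(xᵢ − x̄)² = 915.8750 ⇒ m₂ = 114.48438
Σ(xᵢ − x̄)⁴ = 500639.7441 ⇒ m₄ = 62579.96802
m₂² = 13106.67212
g_2 = m₄/m₂² − 3 = 4.77466 − 3 ≈ 1.775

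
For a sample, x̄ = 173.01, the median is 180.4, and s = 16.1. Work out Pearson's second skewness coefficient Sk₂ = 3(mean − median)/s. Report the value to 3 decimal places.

-1.377

Sk₂ = 3(173.01 − 180.4) / 16.1 = 3 × -7.3900 / 16.1
    = -22.1700 / 16.1 ≈ -1.377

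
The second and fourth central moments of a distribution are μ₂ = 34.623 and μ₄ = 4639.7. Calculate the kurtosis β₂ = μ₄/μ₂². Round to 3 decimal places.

3.870

μ₂² = 34.623² = 1198.75213
μ₄/μ₂² = 4639.7 / 1198.75213 = 3.87044
β₂ ≈ 3.870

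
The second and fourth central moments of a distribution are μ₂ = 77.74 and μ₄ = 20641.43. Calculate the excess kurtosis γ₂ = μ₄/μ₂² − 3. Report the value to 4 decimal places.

0.4155

μ₂² = 77.74² = 6043.50760
μ₄/μ₂² = 20641.43 / 6043.50760 = 3.41547
γ₂ = 3.41547 − 3 ≈ 0.4155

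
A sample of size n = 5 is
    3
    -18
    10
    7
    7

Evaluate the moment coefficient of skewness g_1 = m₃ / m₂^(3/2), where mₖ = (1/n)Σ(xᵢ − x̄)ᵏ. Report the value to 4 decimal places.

x̄ = (3 - 18 + 10 + 7 + 7) / 5 = 1.8000
deviations (xᵢ − x̄): 1.2000, -19.8000, 8.2000, 5.2000, 5.2000
Σ(xᵢ − x̄)² = 514.8000 ⇒ m₂ = 514.8000/5 = 102.96000
Σ(xᵢ − x̄)³ = -6928.0800 ⇒ m₃ = -6928.0800/5 = -1385.61600
m₂^(3/2) = 102.96000^(1.5) = 1044.72696
g_1 = m₃ / m₂^(3/2) = -1385.61600 / 1044.72696 ≈ -1.3263

-1.3263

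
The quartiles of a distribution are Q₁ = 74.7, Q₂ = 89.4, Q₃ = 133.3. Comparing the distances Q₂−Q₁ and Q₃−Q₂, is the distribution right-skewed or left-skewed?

right-skewed

Q₂ − Q₁ = 14.7;  Q₃ − Q₂ = 43.9
Q₃ − Q₂ > Q₂ − Q₁ ⇒ the upper half is more spread out ⇒ right-skewed.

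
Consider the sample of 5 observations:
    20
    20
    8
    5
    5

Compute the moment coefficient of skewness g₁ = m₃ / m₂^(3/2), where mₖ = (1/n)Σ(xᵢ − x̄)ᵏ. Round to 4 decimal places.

0.3365

x̄ = (20 + 20 + 8 + 5 + 5) / 5 = 11.6000
deviations (xᵢ − x̄): 8.4000, 8.4000, -3.6000, -6.6000, -6.6000
Σ(xᵢ − x̄)² = 241.2000 ⇒ m₂ = 241.2000/5 = 48.24000
Σ(xᵢ − x̄)³ = 563.7600 ⇒ m₃ = 563.7600/5 = 112.75200
m₂^(3/2) = 48.24000^(1.5) = 335.05102
g₁ = m₃ / m₂^(3/2) = 112.75200 / 335.05102 ≈ 0.3365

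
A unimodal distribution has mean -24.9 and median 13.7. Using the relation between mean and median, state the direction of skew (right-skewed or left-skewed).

left-skewed

mean − median = -24.9 − 13.7 = -38.6
mean < median ⇒ the longer tail is on the left ⇒ left-skewed (negatively skewed).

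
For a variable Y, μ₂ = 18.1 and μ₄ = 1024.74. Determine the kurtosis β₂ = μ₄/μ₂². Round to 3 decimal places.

3.128

μ₂² = 18.1² = 327.61000
μ₄/μ₂² = 1024.74 / 327.61000 = 3.12793
β₂ ≈ 3.128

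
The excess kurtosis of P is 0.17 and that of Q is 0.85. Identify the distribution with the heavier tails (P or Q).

Q

Higher excess kurtosis ⇒ heavier tails relative to the normal distribution.
0.17 vs 0.85: the larger is 0.85, so Q has heavier tails.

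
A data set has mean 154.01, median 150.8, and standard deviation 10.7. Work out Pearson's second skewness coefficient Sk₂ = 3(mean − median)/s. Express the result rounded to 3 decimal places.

0.900

Sk₂ = 3(154.01 − 150.8) / 10.7 = 3 × 3.2100 / 10.7
    = 9.6300 / 10.7 ≈ 0.900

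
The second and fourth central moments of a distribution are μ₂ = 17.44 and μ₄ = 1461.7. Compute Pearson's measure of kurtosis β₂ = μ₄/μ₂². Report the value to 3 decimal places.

μ₂² = 17.44² = 304.15360
μ₄/μ₂² = 1461.7 / 304.15360 = 4.80580
β₂ ≈ 4.806

4.806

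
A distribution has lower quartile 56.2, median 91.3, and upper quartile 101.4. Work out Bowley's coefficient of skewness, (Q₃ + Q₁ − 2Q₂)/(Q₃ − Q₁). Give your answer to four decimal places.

numerator: Q₃ + Q₁ − 2Q₂ = 101.4 + 56.2 − 2×91.3 = -25.0000
denominator: Q₃ − Q₁ = 101.4 − 56.2 = 45.2000
Bowley skewness = -25.0000 / 45.2000 ≈ -0.5531

-0.5531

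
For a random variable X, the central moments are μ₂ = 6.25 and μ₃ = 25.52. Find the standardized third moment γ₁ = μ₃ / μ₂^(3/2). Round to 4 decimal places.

σ = √μ₂ = √6.25 = 2.50000
σ³ = μ₂^(3/2) = 15.62500
γ₁ = μ₃/σ³ = 25.52 / 15.62500 ≈ 1.6333

1.6333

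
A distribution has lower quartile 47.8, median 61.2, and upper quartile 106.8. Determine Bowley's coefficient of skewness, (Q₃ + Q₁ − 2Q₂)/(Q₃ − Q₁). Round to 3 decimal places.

numerator: Q₃ + Q₁ − 2Q₂ = 106.8 + 47.8 − 2×61.2 = 32.2000
denominator: Q₃ − Q₁ = 106.8 − 47.8 = 59.0000
Bowley skewness = 32.2000 / 59.0000 ≈ 0.546

0.546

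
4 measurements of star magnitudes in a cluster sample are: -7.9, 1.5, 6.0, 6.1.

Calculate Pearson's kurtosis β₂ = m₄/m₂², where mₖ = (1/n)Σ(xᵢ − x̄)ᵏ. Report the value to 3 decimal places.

x̄ = 1.4250
Σ(xᵢ − x̄)² = 129.7475 ⇒ m₂ = 32.43687
Σ(xᵢ − x̄)⁴ = 8477.0402 ⇒ m₄ = 2119.26004
m₂² = 1052.15086
β₂ = m₄/m₂² = 2119.26004 / 1052.15086 ≈ 2.014

2.014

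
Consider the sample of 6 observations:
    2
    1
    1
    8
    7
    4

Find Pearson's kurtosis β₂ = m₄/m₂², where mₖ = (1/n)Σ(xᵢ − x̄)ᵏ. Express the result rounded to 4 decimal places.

x̄ = 3.8333
Σ(xᵢ − x̄)² = 46.8333 ⇒ m₂ = 7.80556
Σ(xᵢ − x̄)⁴ = 542.1528 ⇒ m₄ = 90.35880
m₂² = 60.92670
β₂ = m₄/m₂² = 90.35880 / 60.92670 ≈ 1.4831

1.4831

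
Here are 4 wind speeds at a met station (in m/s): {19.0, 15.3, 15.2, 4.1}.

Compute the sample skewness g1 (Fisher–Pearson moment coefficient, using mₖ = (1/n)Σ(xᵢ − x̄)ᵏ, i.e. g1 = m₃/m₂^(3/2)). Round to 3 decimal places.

x̄ = (19.0 + 15.3 + 15.2 + 4.1) / 4 = 13.4000
deviations (xᵢ − x̄): 5.6000, 1.9000, 1.8000, -9.3000
Σ(xᵢ − x̄)² = 124.7000 ⇒ m₂ = 124.7000/4 = 31.17500
Σ(xᵢ − x̄)³ = -616.0500 ⇒ m₃ = -616.0500/4 = -154.01250
m₂^(3/2) = 31.17500^(1.5) = 174.06429
g1 = m₃ / m₂^(3/2) = -154.01250 / 174.06429 ≈ -0.885

-0.885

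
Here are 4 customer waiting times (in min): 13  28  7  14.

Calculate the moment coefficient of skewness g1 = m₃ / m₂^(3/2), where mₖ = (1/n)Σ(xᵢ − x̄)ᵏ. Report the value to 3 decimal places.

0.724

x̄ = (13 + 28 + 7 + 14) / 4 = 15.5000
deviations (xᵢ − x̄): -2.5000, 12.5000, -8.5000, -1.5000
Σ(xᵢ − x̄)² = 237.0000 ⇒ m₂ = 237.0000/4 = 59.25000
Σ(xᵢ − x̄)³ = 1320.0000 ⇒ m₃ = 1320.0000/4 = 330.00000
m₂^(3/2) = 59.25000^(1.5) = 456.07108
g1 = m₃ / m₂^(3/2) = 330.00000 / 456.07108 ≈ 0.724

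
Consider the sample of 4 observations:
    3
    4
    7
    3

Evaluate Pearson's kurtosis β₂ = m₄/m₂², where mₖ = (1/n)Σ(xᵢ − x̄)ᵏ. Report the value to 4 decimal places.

2.1487

x̄ = 4.2500
Σ(xᵢ − x̄)² = 10.7500 ⇒ m₂ = 2.68750
Σ(xᵢ − x̄)⁴ = 62.0781 ⇒ m₄ = 15.51953
m₂² = 7.22266
β₂ = m₄/m₂² = 15.51953 / 7.22266 ≈ 2.1487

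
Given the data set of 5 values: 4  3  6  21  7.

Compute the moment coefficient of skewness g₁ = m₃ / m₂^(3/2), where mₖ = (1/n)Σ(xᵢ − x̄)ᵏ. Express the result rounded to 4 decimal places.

x̄ = (4 + 3 + 6 + 21 + 7) / 5 = 8.2000
deviations (xᵢ − x̄): -4.2000, -5.2000, -2.2000, 12.8000, -1.2000
Σ(xᵢ − x̄)² = 214.8000 ⇒ m₂ = 214.8000/5 = 42.96000
Σ(xᵢ − x̄)³ = 1870.0800 ⇒ m₃ = 1870.0800/5 = 374.01600
m₂^(3/2) = 42.96000^(1.5) = 281.57650
g₁ = m₃ / m₂^(3/2) = 374.01600 / 281.57650 ≈ 1.3283

1.3283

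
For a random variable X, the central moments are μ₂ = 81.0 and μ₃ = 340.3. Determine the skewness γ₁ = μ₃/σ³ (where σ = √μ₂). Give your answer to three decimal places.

0.467

σ = √μ₂ = √81.0 = 9.00000
σ³ = μ₂^(3/2) = 729.00000
γ₁ = μ₃/σ³ = 340.3 / 729.00000 ≈ 0.467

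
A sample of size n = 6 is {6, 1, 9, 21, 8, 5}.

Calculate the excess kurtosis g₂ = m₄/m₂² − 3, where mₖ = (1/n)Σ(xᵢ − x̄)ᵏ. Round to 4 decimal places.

0.2276

x̄ = 8.3333
Σ(xᵢ − x̄)² = 231.3333 ⇒ m₂ = 38.55556
Σ(xᵢ − x̄)⁴ = 28787.7778 ⇒ m₄ = 4797.96296
m₂² = 1486.53086
g₂ = m₄/m₂² − 3 = 3.22762 − 3 ≈ 0.2276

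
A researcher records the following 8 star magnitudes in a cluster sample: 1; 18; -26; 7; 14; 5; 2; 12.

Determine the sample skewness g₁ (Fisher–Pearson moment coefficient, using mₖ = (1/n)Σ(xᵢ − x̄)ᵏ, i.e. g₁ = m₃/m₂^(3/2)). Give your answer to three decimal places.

x̄ = (1 + 18 - 26 + 7 + 14 + 5 + 2 + 12) / 8 = 4.1250
deviations (xᵢ − x̄): -3.1250, 13.8750, -30.1250, 2.8750, 9.8750, 0.8750, -2.1250, 7.8750
Σ(xᵢ − x̄)² = 1282.8750 ⇒ m₂ = 1282.8750/8 = 160.35938
Σ(xᵢ − x̄)³ = -23232.0938 ⇒ m₃ = -23232.0938/8 = -2904.01172
m₂^(3/2) = 160.35938^(1.5) = 2030.68019
g₁ = m₃ / m₂^(3/2) = -2904.01172 / 2030.68019 ≈ -1.430

-1.430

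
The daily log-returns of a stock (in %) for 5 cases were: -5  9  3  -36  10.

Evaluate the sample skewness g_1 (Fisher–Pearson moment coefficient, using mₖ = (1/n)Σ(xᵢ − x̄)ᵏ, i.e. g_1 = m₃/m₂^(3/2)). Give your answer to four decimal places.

x̄ = (-5 + 9 + 3 - 36 + 10) / 5 = -3.8000
deviations (xᵢ − x̄): -1.2000, 12.8000, 6.8000, -32.2000, 13.8000
Σ(xᵢ − x̄)² = 1438.8000 ⇒ m₂ = 1438.8000/5 = 287.76000
Σ(xᵢ − x̄)³ = -28348.3200 ⇒ m₃ = -28348.3200/5 = -5669.66400
m₂^(3/2) = 287.76000^(1.5) = 4881.41394
g_1 = m₃ / m₂^(3/2) = -5669.66400 / 4881.41394 ≈ -1.1615

-1.1615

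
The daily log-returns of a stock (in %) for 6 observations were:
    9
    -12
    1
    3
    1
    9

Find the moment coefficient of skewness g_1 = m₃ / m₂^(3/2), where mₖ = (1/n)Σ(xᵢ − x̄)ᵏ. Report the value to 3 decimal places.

-0.915

x̄ = (9 - 12 + 1 + 3 + 1 + 9) / 6 = 1.8333
deviations (xᵢ − x̄): 7.1667, -13.8333, -0.8333, 1.1667, -0.8333, 7.1667
Σ(xᵢ − x̄)² = 296.8333 ⇒ m₂ = 296.8333/6 = 49.47222
Σ(xᵢ − x̄)³ = -1910.5556 ⇒ m₃ = -1910.5556/6 = -318.42593
m₂^(3/2) = 49.47222^(1.5) = 347.97026
g_1 = m₃ / m₂^(3/2) = -318.42593 / 347.97026 ≈ -0.915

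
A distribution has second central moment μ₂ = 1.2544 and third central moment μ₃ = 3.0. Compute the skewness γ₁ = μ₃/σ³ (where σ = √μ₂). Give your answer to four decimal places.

2.1353

σ = √μ₂ = √1.2544 = 1.12000
σ³ = μ₂^(3/2) = 1.40493
γ₁ = μ₃/σ³ = 3.0 / 1.40493 ≈ 2.1353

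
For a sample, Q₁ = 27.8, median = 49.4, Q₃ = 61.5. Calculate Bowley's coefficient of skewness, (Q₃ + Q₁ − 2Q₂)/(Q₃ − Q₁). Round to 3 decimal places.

numerator: Q₃ + Q₁ − 2Q₂ = 61.5 + 27.8 − 2×49.4 = -9.5000
denominator: Q₃ − Q₁ = 61.5 − 27.8 = 33.7000
Bowley skewness = -9.5000 / 33.7000 ≈ -0.282

-0.282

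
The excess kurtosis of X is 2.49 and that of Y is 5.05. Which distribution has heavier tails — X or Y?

Higher excess kurtosis ⇒ heavier tails relative to the normal distribution.
2.49 vs 5.05: the larger is 5.05, so Y has heavier tails.

Y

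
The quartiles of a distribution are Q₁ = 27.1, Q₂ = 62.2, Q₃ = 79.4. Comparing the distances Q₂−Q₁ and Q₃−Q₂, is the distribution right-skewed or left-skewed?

left-skewed

Q₂ − Q₁ = 35.1;  Q₃ − Q₂ = 17.2
Q₂ − Q₁ > Q₃ − Q₂ ⇒ the lower half is more spread out ⇒ left-skewed.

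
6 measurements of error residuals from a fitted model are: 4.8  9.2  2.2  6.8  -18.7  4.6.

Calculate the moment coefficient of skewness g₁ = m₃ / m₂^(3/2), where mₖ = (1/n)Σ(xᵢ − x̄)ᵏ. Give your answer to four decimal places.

-1.5749

x̄ = (4.8 + 9.2 + 2.2 + 6.8 - 18.7 + 4.6) / 6 = 1.4833
deviations (xᵢ − x̄): 3.3167, 7.7167, 0.7167, 5.3167, -20.1833, 3.1167
Σ(xᵢ − x̄)² = 516.4083 ⇒ m₂ = 516.4083/6 = 86.06806
Σ(xᵢ − x̄)³ = -7545.1066 ⇒ m₃ = -7545.1066/6 = -1257.51776
m₂^(3/2) = 86.06806^(1.5) = 798.47806
g₁ = m₃ / m₂^(3/2) = -1257.51776 / 798.47806 ≈ -1.5749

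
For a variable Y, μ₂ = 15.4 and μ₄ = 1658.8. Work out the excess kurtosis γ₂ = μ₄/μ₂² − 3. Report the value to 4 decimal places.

μ₂² = 15.4² = 237.16000
μ₄/μ₂² = 1658.8 / 237.16000 = 6.99443
γ₂ = 6.99443 − 3 ≈ 3.9944

3.9944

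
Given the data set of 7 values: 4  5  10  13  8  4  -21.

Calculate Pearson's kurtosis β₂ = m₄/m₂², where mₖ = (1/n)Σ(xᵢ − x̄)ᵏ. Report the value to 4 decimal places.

4.4073

x̄ = 3.2857
Σ(xᵢ − x̄)² = 755.4286 ⇒ m₂ = 107.91837
Σ(xᵢ − x̄)⁴ = 359299.8601 ⇒ m₄ = 51328.55144
m₂² = 11646.37401
β₂ = m₄/m₂² = 51328.55144 / 11646.37401 ≈ 4.4073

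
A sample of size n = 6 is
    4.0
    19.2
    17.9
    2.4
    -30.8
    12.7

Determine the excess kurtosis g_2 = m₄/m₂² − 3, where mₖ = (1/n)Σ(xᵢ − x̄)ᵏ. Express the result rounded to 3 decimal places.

0.264

x̄ = 4.2333
Σ(xᵢ − x̄)² = 1713.2133 ⇒ m₂ = 285.53556
Σ(xᵢ − x̄)⁴ = 1596562.2342 ⇒ m₄ = 266093.70570
m₂² = 81530.55349
g_2 = m₄/m₂² − 3 = 3.26373 − 3 ≈ 0.264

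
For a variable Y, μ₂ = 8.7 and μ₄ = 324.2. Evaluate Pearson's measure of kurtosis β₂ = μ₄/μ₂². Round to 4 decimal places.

4.2833

μ₂² = 8.7² = 75.69000
μ₄/μ₂² = 324.2 / 75.69000 = 4.28326
β₂ ≈ 4.2833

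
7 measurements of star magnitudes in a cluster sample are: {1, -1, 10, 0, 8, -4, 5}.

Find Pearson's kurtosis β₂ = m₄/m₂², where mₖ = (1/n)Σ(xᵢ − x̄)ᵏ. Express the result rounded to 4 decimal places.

1.7128

x̄ = 2.7143
Σ(xᵢ − x̄)² = 155.4286 ⇒ m₂ = 22.20408
Σ(xᵢ − x̄)⁴ = 5911.1254 ⇒ m₄ = 844.44648
m₂² = 493.02124
β₂ = m₄/m₂² = 844.44648 / 493.02124 ≈ 1.7128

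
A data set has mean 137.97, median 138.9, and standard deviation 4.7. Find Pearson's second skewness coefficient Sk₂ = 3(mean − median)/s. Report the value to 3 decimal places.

Sk₂ = 3(137.97 − 138.9) / 4.7 = 3 × -0.9300 / 4.7
    = -2.7900 / 4.7 ≈ -0.594

-0.594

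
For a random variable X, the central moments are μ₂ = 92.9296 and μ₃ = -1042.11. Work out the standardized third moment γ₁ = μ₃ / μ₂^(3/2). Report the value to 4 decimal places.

-1.1633

σ = √μ₂ = √92.9296 = 9.64000
σ³ = μ₂^(3/2) = 895.84134
γ₁ = μ₃/σ³ = -1042.11 / 895.84134 ≈ -1.1633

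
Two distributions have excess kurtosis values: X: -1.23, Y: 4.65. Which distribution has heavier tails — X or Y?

Y

Higher excess kurtosis ⇒ heavier tails relative to the normal distribution.
-1.23 vs 4.65: the larger is 4.65, so Y has heavier tails. (Y is leptokurtic — heavier-than-normal tails; the other is platykurtic.)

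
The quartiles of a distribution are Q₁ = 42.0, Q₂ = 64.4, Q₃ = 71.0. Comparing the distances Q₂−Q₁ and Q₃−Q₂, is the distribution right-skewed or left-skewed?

Q₂ − Q₁ = 22.4;  Q₃ − Q₂ = 6.6
Q₂ − Q₁ > Q₃ − Q₂ ⇒ the lower half is more spread out ⇒ left-skewed.

left-skewed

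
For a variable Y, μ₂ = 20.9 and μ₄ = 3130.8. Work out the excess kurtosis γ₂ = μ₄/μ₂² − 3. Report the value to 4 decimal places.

4.1674

μ₂² = 20.9² = 436.81000
μ₄/μ₂² = 3130.8 / 436.81000 = 7.16742
γ₂ = 7.16742 − 3 ≈ 4.1674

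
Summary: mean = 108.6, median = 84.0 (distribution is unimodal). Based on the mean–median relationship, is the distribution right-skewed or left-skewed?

right-skewed

mean − median = 108.6 − 84.0 = 24.6
mean > median ⇒ the longer tail is on the right ⇒ right-skewed (positively skewed).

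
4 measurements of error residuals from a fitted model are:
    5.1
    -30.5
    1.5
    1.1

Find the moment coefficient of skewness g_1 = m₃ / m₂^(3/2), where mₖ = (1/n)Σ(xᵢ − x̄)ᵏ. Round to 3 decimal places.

-1.113

x̄ = (5.1 - 30.5 + 1.5 + 1.1) / 4 = -5.7000
deviations (xᵢ − x̄): 10.8000, -24.8000, 7.2000, 6.8000
Σ(xᵢ − x̄)² = 829.7600 ⇒ m₂ = 829.7600/4 = 207.44000
Σ(xᵢ − x̄)³ = -13305.6000 ⇒ m₃ = -13305.6000/4 = -3326.40000
m₂^(3/2) = 207.44000^(1.5) = 2987.71217
g_1 = m₃ / m₂^(3/2) = -3326.40000 / 2987.71217 ≈ -1.113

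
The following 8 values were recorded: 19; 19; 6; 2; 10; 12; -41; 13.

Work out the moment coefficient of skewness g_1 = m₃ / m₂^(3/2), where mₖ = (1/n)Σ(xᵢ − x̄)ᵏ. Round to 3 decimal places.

x̄ = (19 + 19 + 6 + 2 + 10 + 12 - 41 + 13) / 8 = 5.0000
deviations (xᵢ − x̄): 14.0000, 14.0000, 1.0000, -3.0000, 5.0000, 7.0000, -46.0000, 8.0000
Σ(xᵢ − x̄)² = 2656.0000 ⇒ m₂ = 2656.0000/8 = 332.00000
Σ(xᵢ − x̄)³ = -90894.0000 ⇒ m₃ = -90894.0000/8 = -11361.75000
m₂^(3/2) = 332.00000^(1.5) = 6049.32790
g_1 = m₃ / m₂^(3/2) = -11361.75000 / 6049.32790 ≈ -1.878

-1.878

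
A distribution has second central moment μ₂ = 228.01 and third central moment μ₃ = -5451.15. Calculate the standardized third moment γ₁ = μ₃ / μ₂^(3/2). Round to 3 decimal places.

-1.583

σ = √μ₂ = √228.01 = 15.10000
σ³ = μ₂^(3/2) = 3442.95100
γ₁ = μ₃/σ³ = -5451.15 / 3442.95100 ≈ -1.583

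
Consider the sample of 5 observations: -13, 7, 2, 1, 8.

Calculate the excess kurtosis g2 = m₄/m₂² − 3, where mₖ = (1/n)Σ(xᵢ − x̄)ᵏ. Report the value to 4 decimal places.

x̄ = 1.0000
Σ(xᵢ − x̄)² = 282.0000 ⇒ m₂ = 56.40000
Σ(xᵢ − x̄)⁴ = 42114.0000 ⇒ m₄ = 8422.80000
m₂² = 3180.96000
g2 = m₄/m₂² − 3 = 2.64788 − 3 ≈ -0.3521

-0.3521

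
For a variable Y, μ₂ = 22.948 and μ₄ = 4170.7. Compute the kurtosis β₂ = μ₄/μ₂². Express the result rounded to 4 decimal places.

μ₂² = 22.948² = 526.61070
μ₄/μ₂² = 4170.7 / 526.61070 = 7.91989
β₂ ≈ 7.9199

7.9199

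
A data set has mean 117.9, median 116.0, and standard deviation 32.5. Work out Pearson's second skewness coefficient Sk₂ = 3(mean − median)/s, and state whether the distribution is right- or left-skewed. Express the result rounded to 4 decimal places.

Sk₂ = 3(117.9 − 116.0) / 32.5 = 3 × 1.9000 / 32.5
    = 5.7000 / 32.5 ≈ 0.1754
Sk₂ > 0 ⇒ mean > median ⇒ right-skewed (positive skew).

0.1754, right-skewed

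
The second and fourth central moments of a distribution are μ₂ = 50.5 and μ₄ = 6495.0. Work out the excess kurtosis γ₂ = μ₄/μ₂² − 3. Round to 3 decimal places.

-0.453

μ₂² = 50.5² = 2550.25000
μ₄/μ₂² = 6495.0 / 2550.25000 = 2.54681
γ₂ = 2.54681 − 3 ≈ -0.453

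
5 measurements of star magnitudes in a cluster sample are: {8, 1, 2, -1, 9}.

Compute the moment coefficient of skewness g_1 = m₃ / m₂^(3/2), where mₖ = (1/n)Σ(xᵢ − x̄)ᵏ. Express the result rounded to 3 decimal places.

x̄ = (8 + 1 + 2 - 1 + 9) / 5 = 3.8000
deviations (xᵢ − x̄): 4.2000, -2.8000, -1.8000, -4.8000, 5.2000
Σ(xᵢ − x̄)² = 78.8000 ⇒ m₂ = 78.8000/5 = 15.76000
Σ(xᵢ − x̄)³ = 76.3200 ⇒ m₃ = 76.3200/5 = 15.26400
m₂^(3/2) = 15.76000^(1.5) = 62.56541
g_1 = m₃ / m₂^(3/2) = 15.26400 / 62.56541 ≈ 0.244

0.244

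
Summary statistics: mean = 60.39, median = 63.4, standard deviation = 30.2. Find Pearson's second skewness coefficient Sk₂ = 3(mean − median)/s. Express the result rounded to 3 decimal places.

-0.299

Sk₂ = 3(60.39 − 63.4) / 30.2 = 3 × -3.0100 / 30.2
    = -9.0300 / 30.2 ≈ -0.299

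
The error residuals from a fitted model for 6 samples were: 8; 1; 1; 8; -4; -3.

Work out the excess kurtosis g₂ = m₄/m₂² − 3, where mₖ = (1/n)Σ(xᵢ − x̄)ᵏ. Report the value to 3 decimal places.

x̄ = 1.8333
Σ(xᵢ − x̄)² = 134.8333 ⇒ m₂ = 22.47222
Σ(xᵢ − x̄)⁴ = 4596.8194 ⇒ m₄ = 766.13657
m₂² = 505.00077
g₂ = m₄/m₂² − 3 = 1.51710 − 3 ≈ -1.483

-1.483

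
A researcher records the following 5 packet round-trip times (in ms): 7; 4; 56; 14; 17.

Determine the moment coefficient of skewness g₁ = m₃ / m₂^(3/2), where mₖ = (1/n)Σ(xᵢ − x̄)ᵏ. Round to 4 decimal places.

x̄ = (7 + 4 + 56 + 14 + 17) / 5 = 19.6000
deviations (xᵢ − x̄): -12.6000, -15.6000, 36.4000, -5.6000, -2.6000
Σ(xᵢ − x̄)² = 1765.2000 ⇒ m₂ = 1765.2000/5 = 353.04000
Σ(xᵢ − x̄)³ = 42238.5600 ⇒ m₃ = 42238.5600/5 = 8447.71200
m₂^(3/2) = 353.04000^(1.5) = 6633.39519
g₁ = m₃ / m₂^(3/2) = 8447.71200 / 6633.39519 ≈ 1.2735

1.2735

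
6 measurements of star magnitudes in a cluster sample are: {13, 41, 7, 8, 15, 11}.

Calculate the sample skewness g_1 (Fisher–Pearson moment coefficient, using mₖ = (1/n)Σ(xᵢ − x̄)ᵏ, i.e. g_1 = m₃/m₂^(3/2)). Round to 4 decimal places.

1.5699

x̄ = (13 + 41 + 7 + 8 + 15 + 11) / 6 = 15.8333
deviations (xᵢ − x̄): -2.8333, 25.1667, -8.8333, -7.8333, -0.8333, -4.8333
Σ(xᵢ − x̄)² = 804.8333 ⇒ m₂ = 804.8333/6 = 134.13889
Σ(xᵢ − x̄)³ = 14633.4444 ⇒ m₃ = 14633.4444/6 = 2438.90741
m₂^(3/2) = 134.13889^(1.5) = 1553.57440
g_1 = m₃ / m₂^(3/2) = 2438.90741 / 1553.57440 ≈ 1.5699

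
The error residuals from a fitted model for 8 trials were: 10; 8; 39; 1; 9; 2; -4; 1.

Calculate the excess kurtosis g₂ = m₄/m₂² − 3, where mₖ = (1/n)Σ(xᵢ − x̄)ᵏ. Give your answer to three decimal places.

1.779

x̄ = 8.2500
Σ(xᵢ − x̄)² = 1243.5000 ⇒ m₂ = 155.43750
Σ(xᵢ − x̄)⁴ = 923668.4063 ⇒ m₄ = 115458.55078
m₂² = 24160.81641
g₂ = m₄/m₂² − 3 = 4.77875 − 3 ≈ 1.779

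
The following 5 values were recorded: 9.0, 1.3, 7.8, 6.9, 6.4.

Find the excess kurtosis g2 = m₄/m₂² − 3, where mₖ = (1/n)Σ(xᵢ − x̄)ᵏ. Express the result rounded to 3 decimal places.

-0.229

x̄ = 6.2800
Σ(xᵢ − x̄)² = 34.9080 ⇒ m₂ = 6.98160
Σ(xᵢ − x̄)⁴ = 675.2821 ⇒ m₄ = 135.05642
m₂² = 48.74274
g2 = m₄/m₂² − 3 = 2.77080 − 3 ≈ -0.229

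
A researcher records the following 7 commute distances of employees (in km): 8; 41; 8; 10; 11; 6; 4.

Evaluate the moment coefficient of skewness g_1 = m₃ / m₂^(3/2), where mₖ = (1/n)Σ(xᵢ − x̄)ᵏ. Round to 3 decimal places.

x̄ = (8 + 41 + 8 + 10 + 11 + 6 + 4) / 7 = 12.5714
deviations (xᵢ − x̄): -4.5714, 28.4286, -4.5714, -2.5714, -1.5714, -6.5714, -8.5714
Σ(xᵢ − x̄)² = 975.7143 ⇒ m₂ = 975.7143/7 = 139.38776
Σ(xᵢ − x̄)³ = 21850.0408 ⇒ m₃ = 21850.0408/7 = 3121.43440
m₂^(3/2) = 139.38776^(1.5) = 1645.64796
g_1 = m₃ / m₂^(3/2) = 3121.43440 / 1645.64796 ≈ 1.897

1.897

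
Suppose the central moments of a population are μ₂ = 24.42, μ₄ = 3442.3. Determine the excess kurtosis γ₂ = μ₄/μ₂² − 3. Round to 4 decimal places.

μ₂² = 24.42² = 596.33640
μ₄/μ₂² = 3442.3 / 596.33640 = 5.77241
γ₂ = 5.77241 − 3 ≈ 2.7724

2.7724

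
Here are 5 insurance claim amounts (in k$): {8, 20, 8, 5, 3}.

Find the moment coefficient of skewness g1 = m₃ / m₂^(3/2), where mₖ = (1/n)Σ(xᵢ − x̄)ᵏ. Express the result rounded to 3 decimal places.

x̄ = (8 + 20 + 8 + 5 + 3) / 5 = 8.8000
deviations (xᵢ − x̄): -0.8000, 11.2000, -0.8000, -3.8000, -5.8000
Σ(xᵢ − x̄)² = 174.8000 ⇒ m₂ = 174.8000/5 = 34.96000
Σ(xᵢ − x̄)³ = 1153.9200 ⇒ m₃ = 1153.9200/5 = 230.78400
m₂^(3/2) = 34.96000^(1.5) = 206.70793
g1 = m₃ / m₂^(3/2) = 230.78400 / 206.70793 ≈ 1.116

1.116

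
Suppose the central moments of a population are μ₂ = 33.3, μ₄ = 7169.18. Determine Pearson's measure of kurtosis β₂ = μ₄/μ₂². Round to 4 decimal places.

μ₂² = 33.3² = 1108.89000
μ₄/μ₂² = 7169.18 / 1108.89000 = 6.46519
β₂ ≈ 6.4652

6.4652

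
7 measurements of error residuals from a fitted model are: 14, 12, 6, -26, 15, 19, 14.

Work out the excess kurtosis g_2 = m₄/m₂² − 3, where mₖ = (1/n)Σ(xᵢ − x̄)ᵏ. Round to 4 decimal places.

1.5799

x̄ = 7.7143
Σ(xᵢ − x̄)² = 1417.4286 ⇒ m₂ = 202.48980
Σ(xᵢ − x̄)⁴ = 1314488.3907 ⇒ m₄ = 187784.05581
m₂² = 41002.11745
g_2 = m₄/m₂² − 3 = 4.57986 − 3 ≈ 1.5799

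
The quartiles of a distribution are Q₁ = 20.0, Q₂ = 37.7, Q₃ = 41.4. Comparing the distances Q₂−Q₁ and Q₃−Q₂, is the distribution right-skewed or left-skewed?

Q₂ − Q₁ = 17.7;  Q₃ − Q₂ = 3.7
Q₂ − Q₁ > Q₃ − Q₂ ⇒ the lower half is more spread out ⇒ left-skewed.

left-skewed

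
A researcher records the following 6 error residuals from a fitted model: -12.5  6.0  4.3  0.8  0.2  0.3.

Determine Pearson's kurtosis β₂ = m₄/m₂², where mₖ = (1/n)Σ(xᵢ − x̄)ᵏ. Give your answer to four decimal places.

3.3689

x̄ = -0.1500
Σ(xᵢ − x̄)² = 211.3750 ⇒ m₂ = 35.22917
Σ(xᵢ − x̄)⁴ = 25086.6640 ⇒ m₄ = 4181.11067
m₂² = 1241.09418
β₂ = m₄/m₂² = 4181.11067 / 1241.09418 ≈ 3.3689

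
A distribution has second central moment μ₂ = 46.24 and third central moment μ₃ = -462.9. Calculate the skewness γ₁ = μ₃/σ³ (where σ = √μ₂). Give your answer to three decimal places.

σ = √μ₂ = √46.24 = 6.80000
σ³ = μ₂^(3/2) = 314.43200
γ₁ = μ₃/σ³ = -462.9 / 314.43200 ≈ -1.472

-1.472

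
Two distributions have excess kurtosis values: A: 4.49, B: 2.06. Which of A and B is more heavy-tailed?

A

Higher excess kurtosis ⇒ heavier tails relative to the normal distribution.
4.49 vs 2.06: the larger is 4.49, so A has heavier tails.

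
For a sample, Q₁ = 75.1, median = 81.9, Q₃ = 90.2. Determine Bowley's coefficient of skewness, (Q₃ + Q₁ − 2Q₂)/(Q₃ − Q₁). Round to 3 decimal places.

0.099

numerator: Q₃ + Q₁ − 2Q₂ = 90.2 + 75.1 − 2×81.9 = 1.5000
denominator: Q₃ − Q₁ = 90.2 − 75.1 = 15.1000
Bowley skewness = 1.5000 / 15.1000 ≈ 0.099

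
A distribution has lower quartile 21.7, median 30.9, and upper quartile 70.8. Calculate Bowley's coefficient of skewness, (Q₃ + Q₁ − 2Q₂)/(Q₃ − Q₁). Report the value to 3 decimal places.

numerator: Q₃ + Q₁ − 2Q₂ = 70.8 + 21.7 − 2×30.9 = 30.7000
denominator: Q₃ − Q₁ = 70.8 − 21.7 = 49.1000
Bowley skewness = 30.7000 / 49.1000 ≈ 0.625

0.625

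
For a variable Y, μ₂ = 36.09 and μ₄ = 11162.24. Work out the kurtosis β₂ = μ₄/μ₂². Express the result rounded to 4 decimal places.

8.5699

μ₂² = 36.09² = 1302.48810
μ₄/μ₂² = 11162.24 / 1302.48810 = 8.56994
β₂ ≈ 8.5699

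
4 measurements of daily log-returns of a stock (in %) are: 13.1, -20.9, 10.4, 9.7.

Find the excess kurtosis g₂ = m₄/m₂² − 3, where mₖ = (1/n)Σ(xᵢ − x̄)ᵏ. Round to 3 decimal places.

x̄ = 3.0750
Σ(xᵢ − x̄)² = 772.8475 ⇒ m₂ = 193.21187
Σ(xᵢ − x̄)⁴ = 345301.4472 ⇒ m₄ = 86325.36180
m₂² = 37330.82864
g₂ = m₄/m₂² − 3 = 2.31244 − 3 ≈ -0.688

-0.688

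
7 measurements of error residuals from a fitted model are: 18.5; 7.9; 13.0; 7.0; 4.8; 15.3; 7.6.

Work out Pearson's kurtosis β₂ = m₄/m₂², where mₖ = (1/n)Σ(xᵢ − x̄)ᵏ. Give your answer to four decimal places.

1.7515

x̄ = 10.5857
Σ(xᵢ − x̄)² = 153.1486 ⇒ m₂ = 21.87837
Σ(xᵢ − x̄)⁴ = 5868.5101 ⇒ m₄ = 838.35858
m₂² = 478.66296
β₂ = m₄/m₂² = 838.35858 / 478.66296 ≈ 1.7515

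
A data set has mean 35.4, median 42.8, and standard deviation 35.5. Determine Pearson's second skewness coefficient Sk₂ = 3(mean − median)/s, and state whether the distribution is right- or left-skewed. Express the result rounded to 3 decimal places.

Sk₂ = 3(35.4 − 42.8) / 35.5 = 3 × -7.4000 / 35.5
    = -22.2000 / 35.5 ≈ -0.625
Sk₂ < 0 ⇒ mean < median ⇒ left-skewed (negative skew).

-0.625, left-skewed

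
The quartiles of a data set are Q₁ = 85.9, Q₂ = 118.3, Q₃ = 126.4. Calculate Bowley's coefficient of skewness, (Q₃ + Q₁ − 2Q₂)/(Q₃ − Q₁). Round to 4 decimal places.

-0.6000

numerator: Q₃ + Q₁ − 2Q₂ = 126.4 + 85.9 − 2×118.3 = -24.3000
denominator: Q₃ − Q₁ = 126.4 − 85.9 = 40.5000
Bowley skewness = -24.3000 / 40.5000 ≈ -0.6000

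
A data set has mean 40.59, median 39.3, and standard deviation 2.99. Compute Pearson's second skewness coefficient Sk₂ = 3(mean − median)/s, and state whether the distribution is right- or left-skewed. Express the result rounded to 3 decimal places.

1.294, right-skewed

Sk₂ = 3(40.59 − 39.3) / 2.99 = 3 × 1.2900 / 2.99
    = 3.8700 / 2.99 ≈ 1.294
Sk₂ > 0 ⇒ mean > median ⇒ right-skewed (positive skew).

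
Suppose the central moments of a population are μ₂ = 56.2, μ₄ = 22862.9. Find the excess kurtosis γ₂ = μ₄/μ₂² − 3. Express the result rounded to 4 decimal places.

μ₂² = 56.2² = 3158.44000
μ₄/μ₂² = 22862.9 / 3158.44000 = 7.23867
γ₂ = 7.23867 − 3 ≈ 4.2387

4.2387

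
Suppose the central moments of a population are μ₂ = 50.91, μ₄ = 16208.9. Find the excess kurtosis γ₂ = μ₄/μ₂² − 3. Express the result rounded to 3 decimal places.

μ₂² = 50.91² = 2591.82810
μ₄/μ₂² = 16208.9 / 2591.82810 = 6.25385
γ₂ = 6.25385 − 3 ≈ 3.254

3.254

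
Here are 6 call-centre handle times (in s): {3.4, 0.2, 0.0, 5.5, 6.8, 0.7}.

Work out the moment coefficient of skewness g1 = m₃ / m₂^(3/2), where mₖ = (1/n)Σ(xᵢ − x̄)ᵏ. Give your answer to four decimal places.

0.3462

x̄ = (3.4 + 0.2 + 0.0 + 5.5 + 6.8 + 0.7) / 6 = 2.7667
deviations (xᵢ − x̄): 0.6333, -2.5667, -2.7667, 2.7333, 4.0333, -2.0667
Σ(xᵢ − x̄)² = 42.6533 ⇒ m₂ = 42.6533/6 = 7.10889
Σ(xᵢ − x̄)³ = 39.3756 ⇒ m₃ = 39.3756/6 = 6.56259
m₂^(3/2) = 7.10889^(1.5) = 18.95407
g1 = m₃ / m₂^(3/2) = 6.56259 / 18.95407 ≈ 0.3462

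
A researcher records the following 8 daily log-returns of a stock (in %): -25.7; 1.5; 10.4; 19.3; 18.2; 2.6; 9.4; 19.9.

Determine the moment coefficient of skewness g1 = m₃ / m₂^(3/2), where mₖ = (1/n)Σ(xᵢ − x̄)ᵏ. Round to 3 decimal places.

-1.330

x̄ = (-25.7 + 1.5 + 10.4 + 19.3 + 18.2 + 2.6 + 9.4 + 19.9) / 8 = 6.9500
deviations (xᵢ − x̄): -32.6500, -5.4500, 3.4500, 12.3500, 11.2500, -4.3500, 2.4500, 12.9500
Σ(xᵢ − x̄)² = 1579.3400 ⇒ m₂ = 1579.3400/8 = 197.41750
Σ(xᵢ − x̄)³ = -29514.8280 ⇒ m₃ = -29514.8280/8 = -3689.35350
m₂^(3/2) = 197.41750^(1.5) = 2773.82126
g1 = m₃ / m₂^(3/2) = -3689.35350 / 2773.82126 ≈ -1.330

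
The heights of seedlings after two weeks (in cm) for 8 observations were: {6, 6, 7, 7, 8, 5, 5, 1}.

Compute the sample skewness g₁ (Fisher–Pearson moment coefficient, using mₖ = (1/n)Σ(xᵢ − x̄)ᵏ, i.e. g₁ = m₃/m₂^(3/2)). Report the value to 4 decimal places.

-1.2687

x̄ = (6 + 6 + 7 + 7 + 8 + 5 + 5 + 1) / 8 = 5.6250
deviations (xᵢ − x̄): 0.3750, 0.3750, 1.3750, 1.3750, 2.3750, -0.6250, -0.6250, -4.6250
Σ(xᵢ − x̄)² = 31.8750 ⇒ m₂ = 31.8750/8 = 3.98438
Σ(xᵢ − x̄)³ = -80.7188 ⇒ m₃ = -80.7188/8 = -10.08984
m₂^(3/2) = 3.98438^(1.5) = 7.95317
g₁ = m₃ / m₂^(3/2) = -10.08984 / 7.95317 ≈ -1.2687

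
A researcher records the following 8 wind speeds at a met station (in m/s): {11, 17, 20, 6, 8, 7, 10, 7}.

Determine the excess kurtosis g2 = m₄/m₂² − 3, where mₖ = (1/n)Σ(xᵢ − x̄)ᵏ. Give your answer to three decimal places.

x̄ = 10.7500
Σ(xᵢ − x̄)² = 183.5000 ⇒ m₂ = 22.93750
Σ(xᵢ − x̄)⁴ = 9808.9063 ⇒ m₄ = 1226.11328
m₂² = 526.12891
g2 = m₄/m₂² − 3 = 2.33044 − 3 ≈ -0.670

-0.670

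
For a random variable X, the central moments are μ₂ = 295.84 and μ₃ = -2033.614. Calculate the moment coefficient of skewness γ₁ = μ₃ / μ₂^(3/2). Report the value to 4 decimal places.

σ = √μ₂ = √295.84 = 17.20000
σ³ = μ₂^(3/2) = 5088.44800
γ₁ = μ₃/σ³ = -2033.614 / 5088.44800 ≈ -0.3997

-0.3997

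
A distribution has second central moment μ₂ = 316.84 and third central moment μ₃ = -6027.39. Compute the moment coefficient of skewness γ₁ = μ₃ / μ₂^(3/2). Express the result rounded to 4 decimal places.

-1.0687

σ = √μ₂ = √316.84 = 17.80000
σ³ = μ₂^(3/2) = 5639.75200
γ₁ = μ₃/σ³ = -6027.39 / 5639.75200 ≈ -1.0687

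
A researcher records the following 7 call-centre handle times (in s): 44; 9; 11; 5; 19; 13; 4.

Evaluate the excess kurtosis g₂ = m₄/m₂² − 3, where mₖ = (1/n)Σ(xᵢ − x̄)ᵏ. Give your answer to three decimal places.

x̄ = 15.0000
Σ(xᵢ − x̄)² = 1134.0000 ⇒ m₂ = 162.00000
Σ(xᵢ − x̄)⁴ = 733746.0000 ⇒ m₄ = 104820.85714
m₂² = 26244.00000
g₂ = m₄/m₂² − 3 = 3.99409 − 3 ≈ 0.994

0.994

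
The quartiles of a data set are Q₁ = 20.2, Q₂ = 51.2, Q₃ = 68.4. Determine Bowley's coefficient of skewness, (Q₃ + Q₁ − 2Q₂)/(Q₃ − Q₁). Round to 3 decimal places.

-0.286

numerator: Q₃ + Q₁ − 2Q₂ = 68.4 + 20.2 − 2×51.2 = -13.8000
denominator: Q₃ − Q₁ = 68.4 − 20.2 = 48.2000
Bowley skewness = -13.8000 / 48.2000 ≈ -0.286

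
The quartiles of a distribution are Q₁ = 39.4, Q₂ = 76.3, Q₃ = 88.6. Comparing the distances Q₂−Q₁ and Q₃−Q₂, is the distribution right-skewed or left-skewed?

Q₂ − Q₁ = 36.9;  Q₃ − Q₂ = 12.3
Q₂ − Q₁ > Q₃ − Q₂ ⇒ the lower half is more spread out ⇒ left-skewed.

left-skewed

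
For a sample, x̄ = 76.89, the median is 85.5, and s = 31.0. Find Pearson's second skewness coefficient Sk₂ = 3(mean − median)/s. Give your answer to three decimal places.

Sk₂ = 3(76.89 − 85.5) / 31.0 = 3 × -8.6100 / 31.0
    = -25.8300 / 31.0 ≈ -0.833

-0.833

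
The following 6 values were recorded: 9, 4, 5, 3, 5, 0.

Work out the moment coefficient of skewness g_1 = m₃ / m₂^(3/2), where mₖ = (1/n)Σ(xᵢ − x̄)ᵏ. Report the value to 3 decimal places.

0.158

x̄ = (9 + 4 + 5 + 3 + 5 + 0) / 6 = 4.3333
deviations (xᵢ − x̄): 4.6667, -0.3333, 0.6667, -1.3333, 0.6667, -4.3333
Σ(xᵢ − x̄)² = 43.3333 ⇒ m₂ = 43.3333/6 = 7.22222
Σ(xᵢ − x̄)³ = 18.4444 ⇒ m₃ = 18.4444/6 = 3.07407
m₂^(3/2) = 7.22222^(1.5) = 19.40914
g_1 = m₃ / m₂^(3/2) = 3.07407 / 19.40914 ≈ 0.158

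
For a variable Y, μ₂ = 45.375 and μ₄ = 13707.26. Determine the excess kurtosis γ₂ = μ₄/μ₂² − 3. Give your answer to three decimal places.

3.658

μ₂² = 45.375² = 2058.89063
μ₄/μ₂² = 13707.26 / 2058.89063 = 6.65760
γ₂ = 6.65760 − 3 ≈ 3.658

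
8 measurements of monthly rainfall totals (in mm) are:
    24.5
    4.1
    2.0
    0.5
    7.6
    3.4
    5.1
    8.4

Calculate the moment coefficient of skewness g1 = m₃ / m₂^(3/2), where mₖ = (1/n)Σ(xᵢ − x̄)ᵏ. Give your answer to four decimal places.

1.7432

x̄ = (24.5 + 4.1 + 2.0 + 0.5 + 7.6 + 3.4 + 5.1 + 8.4) / 8 = 6.9500
deviations (xᵢ − x̄): 17.5500, -2.8500, -4.9500, -6.4500, 0.6500, -3.5500, -1.8500, 1.4500
Σ(xᵢ − x̄)² = 400.7800 ⇒ m₂ = 400.7800/8 = 50.09750
Σ(xᵢ − x̄)³ = 4944.9240 ⇒ m₃ = 4944.9240/8 = 618.11550
m₂^(3/2) = 50.09750^(1.5) = 354.58804
g1 = m₃ / m₂^(3/2) = 618.11550 / 354.58804 ≈ 1.7432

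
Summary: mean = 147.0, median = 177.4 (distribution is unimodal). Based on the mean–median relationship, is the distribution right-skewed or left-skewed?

mean − median = 147.0 − 177.4 = -30.4
mean < median ⇒ the longer tail is on the left ⇒ left-skewed (negatively skewed).

left-skewed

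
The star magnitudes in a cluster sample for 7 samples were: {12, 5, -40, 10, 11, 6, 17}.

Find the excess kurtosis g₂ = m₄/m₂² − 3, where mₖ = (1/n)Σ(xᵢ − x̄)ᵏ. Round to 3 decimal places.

1.790

x̄ = 3.0000
Σ(xᵢ − x̄)² = 2252.0000 ⇒ m₂ = 321.71429
Σ(xᵢ − x̄)⁴ = 3470372.0000 ⇒ m₄ = 495767.42857
m₂² = 103500.08163
g₂ = m₄/m₂² − 3 = 4.79002 − 3 ≈ 1.790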